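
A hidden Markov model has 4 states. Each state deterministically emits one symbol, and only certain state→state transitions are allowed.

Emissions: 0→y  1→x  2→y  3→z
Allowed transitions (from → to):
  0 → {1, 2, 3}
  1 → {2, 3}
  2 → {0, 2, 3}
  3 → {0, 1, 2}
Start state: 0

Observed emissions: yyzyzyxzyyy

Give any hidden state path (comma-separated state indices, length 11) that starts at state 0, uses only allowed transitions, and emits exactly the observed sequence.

  t0 'y' -> {0,2}, take 0 (start)
  t1 'y' -> {0,2}, take 2 (0->2 ok)
  t2 'z' -> {3}, take 3 (2->3 ok)
  t3 'y' -> {0,2}, take 0 (3->0 ok)
  t4 'z' -> {3}, take 3 (0->3 ok)
  t5 'y' -> {0,2}, take 0 (3->0 ok)
  t6 'x' -> {1}, take 1 (0->1 ok)
  t7 'z' -> {3}, take 3 (1->3 ok)
  t8 'y' -> {0,2}, take 2 (3->2 ok)
  t9 'y' -> {0,2}, take 2 (2->2 ok)
  t10 'y' -> {0,2}, take 2 (2->2 ok)

0,2,3,0,3,0,1,3,2,2,2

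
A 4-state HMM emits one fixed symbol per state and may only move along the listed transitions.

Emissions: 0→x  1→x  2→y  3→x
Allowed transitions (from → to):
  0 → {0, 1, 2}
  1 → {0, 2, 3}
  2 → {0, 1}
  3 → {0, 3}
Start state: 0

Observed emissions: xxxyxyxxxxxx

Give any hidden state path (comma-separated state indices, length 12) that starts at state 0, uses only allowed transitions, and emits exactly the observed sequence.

0,0,1,2,0,2,1,3,3,3,3,0

  0: obs=x cand={0,1,3} pick 0 [start]
  1: obs=x cand={0,1,3} pick 0 [0->0 ok]
  2: obs=x cand={0,1,3} pick 1 [0->1 ok]
  3: obs=y cand={2} pick 2 [1->2 ok]
  4: obs=x cand={0,1,3} pick 0 [2->0 ok]
  5: obs=y cand={2} pick 2 [0->2 ok]
  6: obs=x cand={0,1,3} pick 1 [2->1 ok]
  7: obs=x cand={0,1,3} pick 3 [1->3 ok]
  8: obs=x cand={0,1,3} pick 3 [3->3 ok]
  9: obs=x cand={0,1,3} pick 3 [3->3 ok]
  10: obs=x cand={0,1,3} pick 3 [3->3 ok]
  11: obs=x cand={0,1,3} pick 0 [3->0 ok]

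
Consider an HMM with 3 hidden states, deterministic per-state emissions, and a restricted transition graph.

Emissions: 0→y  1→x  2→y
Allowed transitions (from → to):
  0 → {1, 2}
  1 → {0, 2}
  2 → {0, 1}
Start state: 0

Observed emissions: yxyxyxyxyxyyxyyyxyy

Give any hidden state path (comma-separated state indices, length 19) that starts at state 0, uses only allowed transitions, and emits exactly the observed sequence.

  pos 0: y in {0,2}, choose 0; start
  pos 1: x in {1}, choose 1; 0->1 ok
  pos 2: y in {0,2}, choose 0; 1->0 ok
  pos 3: x in {1}, choose 1; 0->1 ok
  pos 4: y in {0,2}, choose 2; 1->2 ok
  pos 5: x in {1}, choose 1; 2->1 ok
  pos 6: y in {0,2}, choose 0; 1->0 ok
  pos 7: x in {1}, choose 1; 0->1 ok
  pos 8: y in {0,2}, choose 2; 1->2 ok
  pos 9: x in {1}, choose 1; 2->1 ok
  pos 10: y in {0,2}, choose 0; 1->0 ok
  pos 11: y in {0,2}, choose 2; 0->2 ok
  pos 12: x in {1}, choose 1; 2->1 ok
  pos 13: y in {0,2}, choose 2; 1->2 ok
  pos 14: y in {0,2}, choose 0; 2->0 ok
  pos 15: y in {0,2}, choose 2; 0->2 ok
  pos 16: x in {1}, choose 1; 2->1 ok
  pos 17: y in {0,2}, choose 0; 1->0 ok
  pos 18: y in {0,2}, choose 2; 0->2 ok

0,1,0,1,2,1,0,1,2,1,0,2,1,2,0,2,1,0,2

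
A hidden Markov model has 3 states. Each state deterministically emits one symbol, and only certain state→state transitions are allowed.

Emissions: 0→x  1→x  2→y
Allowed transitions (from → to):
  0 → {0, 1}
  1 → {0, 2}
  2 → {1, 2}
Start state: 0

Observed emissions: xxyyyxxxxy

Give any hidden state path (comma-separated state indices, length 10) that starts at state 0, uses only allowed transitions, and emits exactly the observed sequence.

0,1,2,2,2,1,0,0,1,2

  [0] x  {0,1}  => 0  start
  [1] x  {0,1}  => 1  0->1 ok
  [2] y  {2}  => 2  1->2 ok
  [3] y  {2}  => 2  2->2 ok
  [4] y  {2}  => 2  2->2 ok
  [5] x  {0,1}  => 1  2->1 ok
  [6] x  {0,1}  => 0  1->0 ok
  [7] x  {0,1}  => 0  0->0 ok
  [8] x  {0,1}  => 1  0->1 ok
  [9] y  {2}  => 2  1->2 ok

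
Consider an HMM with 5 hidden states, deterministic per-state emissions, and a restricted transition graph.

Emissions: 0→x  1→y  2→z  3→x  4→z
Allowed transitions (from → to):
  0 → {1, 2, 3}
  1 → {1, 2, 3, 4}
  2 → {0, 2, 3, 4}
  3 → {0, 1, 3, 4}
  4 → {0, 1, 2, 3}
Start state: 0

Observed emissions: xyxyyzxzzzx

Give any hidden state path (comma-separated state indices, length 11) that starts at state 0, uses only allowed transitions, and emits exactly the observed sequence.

  0: obs=x cand={0,3} pick 0 [start]
  1: obs=y cand={1} pick 1 [0->1 ok]
  2: obs=x cand={0,3} pick 3 [1->3 ok]
  3: obs=y cand={1} pick 1 [3->1 ok]
  4: obs=y cand={1} pick 1 [1->1 ok]
  5: obs=z cand={2,4} pick 2 [1->2 ok]
  6: obs=x cand={0,3} pick 3 [2->3 ok]
  7: obs=z cand={2,4} pick 4 [3->4 ok]
  8: obs=z cand={2,4} pick 2 [4->2 ok]
  9: obs=z cand={2,4} pick 4 [2->4 ok]
  10: obs=x cand={0,3} pick 3 [4->3 ok]

0,1,3,1,1,2,3,4,2,4,3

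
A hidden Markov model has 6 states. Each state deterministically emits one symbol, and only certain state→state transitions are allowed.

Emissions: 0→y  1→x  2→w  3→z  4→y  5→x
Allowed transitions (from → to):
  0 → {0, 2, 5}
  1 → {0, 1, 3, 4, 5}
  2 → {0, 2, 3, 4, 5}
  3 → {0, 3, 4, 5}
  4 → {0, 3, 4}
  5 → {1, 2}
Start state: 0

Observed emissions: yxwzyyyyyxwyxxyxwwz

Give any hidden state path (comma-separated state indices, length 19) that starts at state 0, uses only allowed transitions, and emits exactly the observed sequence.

0,5,2,3,4,4,4,0,0,5,2,0,5,1,0,5,2,2,3

  t0 'y' -> {0,4}, take 0 (start)
  t1 'x' -> {1,5}, take 5 (0->5 ok)
  t2 'w' -> {2}, take 2 (5->2 ok)
  t3 'z' -> {3}, take 3 (2->3 ok)
  t4 'y' -> {0,4}, take 4 (3->4 ok)
  t5 'y' -> {0,4}, take 4 (4->4 ok)
  t6 'y' -> {0,4}, take 4 (4->4 ok)
  t7 'y' -> {0,4}, take 0 (4->0 ok)
  t8 'y' -> {0,4}, take 0 (0->0 ok)
  t9 'x' -> {1,5}, take 5 (0->5 ok)
  t10 'w' -> {2}, take 2 (5->2 ok)
  t11 'y' -> {0,4}, take 0 (2->0 ok)
  t12 'x' -> {1,5}, take 5 (0->5 ok)
  t13 'x' -> {1,5}, take 1 (5->1 ok)
  t14 'y' -> {0,4}, take 0 (1->0 ok)
  t15 'x' -> {1,5}, take 5 (0->5 ok)
  t16 'w' -> {2}, take 2 (5->2 ok)
  t17 'w' -> {2}, take 2 (2->2 ok)
  t18 'z' -> {3}, take 3 (2->3 ok)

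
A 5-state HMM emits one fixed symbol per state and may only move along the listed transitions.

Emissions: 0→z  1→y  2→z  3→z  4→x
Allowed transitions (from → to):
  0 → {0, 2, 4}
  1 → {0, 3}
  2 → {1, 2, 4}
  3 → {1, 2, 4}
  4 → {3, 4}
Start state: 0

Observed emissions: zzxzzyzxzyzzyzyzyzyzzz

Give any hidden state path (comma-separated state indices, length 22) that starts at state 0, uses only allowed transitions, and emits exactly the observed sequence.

  0: obs=z cand={0,2,3} pick 0 [start]
  1: obs=z cand={0,2,3} pick 2 [0->2 ok]
  2: obs=x cand={4} pick 4 [2->4 ok]
  3: obs=z cand={0,2,3} pick 3 [4->3 ok]
  4: obs=z cand={0,2,3} pick 2 [3->2 ok]
  5: obs=y cand={1} pick 1 [2->1 ok]
  6: obs=z cand={0,2,3} pick 3 [1->3 ok]
  7: obs=x cand={4} pick 4 [3->4 ok]
  8: obs=z cand={0,2,3} pick 3 [4->3 ok]
  9: obs=y cand={1} pick 1 [3->1 ok]
  10: obs=z cand={0,2,3} pick 3 [1->3 ok]
  11: obs=z cand={0,2,3} pick 2 [3->2 ok]
  12: obs=y cand={1} pick 1 [2->1 ok]
  13: obs=z cand={0,2,3} pick 3 [1->3 ok]
  14: obs=y cand={1} pick 1 [3->1 ok]
  15: obs=z cand={0,2,3} pick 3 [1->3 ok]
  16: obs=y cand={1} pick 1 [3->1 ok]
  17: obs=z cand={0,2,3} pick 3 [1->3 ok]
  18: obs=y cand={1} pick 1 [3->1 ok]
  19: obs=z cand={0,2,3} pick 0 [1->0 ok]
  20: obs=z cand={0,2,3} pick 0 [0->0 ok]
  21: obs=z cand={0,2,3} pick 2 [0->2 ok]

0,2,4,3,2,1,3,4,3,1,3,2,1,3,1,3,1,3,1,0,0,2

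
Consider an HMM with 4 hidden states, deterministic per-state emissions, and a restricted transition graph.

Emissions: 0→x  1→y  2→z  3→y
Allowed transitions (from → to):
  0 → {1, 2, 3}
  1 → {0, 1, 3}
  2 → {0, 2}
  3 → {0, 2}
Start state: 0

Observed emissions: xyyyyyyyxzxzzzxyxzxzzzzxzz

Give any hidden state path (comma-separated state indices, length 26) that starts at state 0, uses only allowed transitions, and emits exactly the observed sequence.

  t0 'x' -> {0}, take 0 (start)
  t1 'y' -> {1,3}, take 1 (0->1 ok)
  t2 'y' -> {1,3}, take 1 (1->1 ok)
  t3 'y' -> {1,3}, take 1 (1->1 ok)
  t4 'y' -> {1,3}, take 1 (1->1 ok)
  t5 'y' -> {1,3}, take 1 (1->1 ok)
  t6 'y' -> {1,3}, take 1 (1->1 ok)
  t7 'y' -> {1,3}, take 1 (1->1 ok)
  t8 'x' -> {0}, take 0 (1->0 ok)
  t9 'z' -> {2}, take 2 (0->2 ok)
  t10 'x' -> {0}, take 0 (2->0 ok)
  t11 'z' -> {2}, take 2 (0->2 ok)
  t12 'z' -> {2}, take 2 (2->2 ok)
  t13 'z' -> {2}, take 2 (2->2 ok)
  t14 'x' -> {0}, take 0 (2->0 ok)
  t15 'y' -> {1,3}, take 3 (0->3 ok)
  t16 'x' -> {0}, take 0 (3->0 ok)
  t17 'z' -> {2}, take 2 (0->2 ok)
  t18 'x' -> {0}, take 0 (2->0 ok)
  t19 'z' -> {2}, take 2 (0->2 ok)
  t20 'z' -> {2}, take 2 (2->2 ok)
  t21 'z' -> {2}, take 2 (2->2 ok)
  t22 'z' -> {2}, take 2 (2->2 ok)
  t23 'x' -> {0}, take 0 (2->0 ok)
  t24 'z' -> {2}, take 2 (0->2 ok)
  t25 'z' -> {2}, take 2 (2->2 ok)

0,1,1,1,1,1,1,1,0,2,0,2,2,2,0,3,0,2,0,2,2,2,2,0,2,2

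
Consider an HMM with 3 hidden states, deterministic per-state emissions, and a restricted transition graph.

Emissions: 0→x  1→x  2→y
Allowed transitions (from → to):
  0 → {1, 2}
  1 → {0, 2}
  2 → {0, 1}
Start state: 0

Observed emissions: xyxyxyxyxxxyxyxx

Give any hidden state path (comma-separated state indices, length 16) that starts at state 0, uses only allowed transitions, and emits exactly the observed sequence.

  pos 0: x in {0,1}, choose 0; start
  pos 1: y in {2}, choose 2; 0->2 ok
  pos 2: x in {0,1}, choose 1; 2->1 ok
  pos 3: y in {2}, choose 2; 1->2 ok
  pos 4: x in {0,1}, choose 0; 2->0 ok
  pos 5: y in {2}, choose 2; 0->2 ok
  pos 6: x in {0,1}, choose 1; 2->1 ok
  pos 7: y in {2}, choose 2; 1->2 ok
  pos 8: x in {0,1}, choose 0; 2->0 ok
  pos 9: x in {0,1}, choose 1; 0->1 ok
  pos 10: x in {0,1}, choose 0; 1->0 ok
  pos 11: y in {2}, choose 2; 0->2 ok
  pos 12: x in {0,1}, choose 1; 2->1 ok
  pos 13: y in {2}, choose 2; 1->2 ok
  pos 14: x in {0,1}, choose 0; 2->0 ok
  pos 15: x in {0,1}, choose 1; 0->1 ok

0,2,1,2,0,2,1,2,0,1,0,2,1,2,0,1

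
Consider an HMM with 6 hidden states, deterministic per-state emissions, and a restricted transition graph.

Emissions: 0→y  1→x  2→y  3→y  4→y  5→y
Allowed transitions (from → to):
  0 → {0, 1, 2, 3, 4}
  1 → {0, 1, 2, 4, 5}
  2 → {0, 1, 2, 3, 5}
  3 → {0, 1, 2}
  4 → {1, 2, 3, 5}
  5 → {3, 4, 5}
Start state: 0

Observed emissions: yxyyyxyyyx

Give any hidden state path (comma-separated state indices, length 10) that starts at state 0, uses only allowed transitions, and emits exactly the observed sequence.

  pos 0: y in {0,2,3,4,5}, choose 0; start
  pos 1: x in {1}, choose 1; 0->1 ok
  pos 2: y in {0,2,3,4,5}, choose 5; 1->5 ok
  pos 3: y in {0,2,3,4,5}, choose 5; 5->5 ok
  pos 4: y in {0,2,3,4,5}, choose 3; 5->3 ok
  pos 5: x in {1}, choose 1; 3->1 ok
  pos 6: y in {0,2,3,4,5}, choose 5; 1->5 ok
  pos 7: y in {0,2,3,4,5}, choose 4; 5->4 ok
  pos 8: y in {0,2,3,4,5}, choose 3; 4->3 ok
  pos 9: x in {1}, choose 1; 3->1 ok

0,1,5,5,3,1,5,4,3,1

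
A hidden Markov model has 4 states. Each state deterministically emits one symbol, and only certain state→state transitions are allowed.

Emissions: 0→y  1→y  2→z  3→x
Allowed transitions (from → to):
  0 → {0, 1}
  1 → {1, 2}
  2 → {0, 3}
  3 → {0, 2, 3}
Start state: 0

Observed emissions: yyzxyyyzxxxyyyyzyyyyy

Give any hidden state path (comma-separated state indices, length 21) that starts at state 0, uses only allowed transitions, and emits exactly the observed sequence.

0,1,2,3,0,0,1,2,3,3,3,0,0,0,1,2,0,0,1,1,1

  0: obs=y cand={0,1} pick 0 [start]
  1: obs=y cand={0,1} pick 1 [0->1 ok]
  2: obs=z cand={2} pick 2 [1->2 ok]
  3: obs=x cand={3} pick 3 [2->3 ok]
  4: obs=y cand={0,1} pick 0 [3->0 ok]
  5: obs=y cand={0,1} pick 0 [0->0 ok]
  6: obs=y cand={0,1} pick 1 [0->1 ok]
  7: obs=z cand={2} pick 2 [1->2 ok]
  8: obs=x cand={3} pick 3 [2->3 ok]
  9: obs=x cand={3} pick 3 [3->3 ok]
  10: obs=x cand={3} pick 3 [3->3 ok]
  11: obs=y cand={0,1} pick 0 [3->0 ok]
  12: obs=y cand={0,1} pick 0 [0->0 ok]
  13: obs=y cand={0,1} pick 0 [0->0 ok]
  14: obs=y cand={0,1} pick 1 [0->1 ok]
  15: obs=z cand={2} pick 2 [1->2 ok]
  16: obs=y cand={0,1} pick 0 [2->0 ok]
  17: obs=y cand={0,1} pick 0 [0->0 ok]
  18: obs=y cand={0,1} pick 1 [0->1 ok]
  19: obs=y cand={0,1} pick 1 [1->1 ok]
  20: obs=y cand={0,1} pick 1 [1->1 ok]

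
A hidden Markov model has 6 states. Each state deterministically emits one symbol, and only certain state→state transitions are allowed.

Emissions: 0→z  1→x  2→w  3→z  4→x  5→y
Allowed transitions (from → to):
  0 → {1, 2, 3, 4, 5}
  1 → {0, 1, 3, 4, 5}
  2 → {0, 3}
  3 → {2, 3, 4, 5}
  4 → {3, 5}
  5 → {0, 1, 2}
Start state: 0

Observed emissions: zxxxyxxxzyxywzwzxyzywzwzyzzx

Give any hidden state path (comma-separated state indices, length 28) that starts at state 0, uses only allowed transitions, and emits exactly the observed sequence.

  t0 'z' -> {0,3}, take 0 (start)
  t1 'x' -> {1,4}, take 1 (0->1 ok)
  t2 'x' -> {1,4}, take 1 (1->1 ok)
  t3 'x' -> {1,4}, take 4 (1->4 ok)
  t4 'y' -> {5}, take 5 (4->5 ok)
  t5 'x' -> {1,4}, take 1 (5->1 ok)
  t6 'x' -> {1,4}, take 1 (1->1 ok)
  t7 'x' -> {1,4}, take 4 (1->4 ok)
  t8 'z' -> {0,3}, take 3 (4->3 ok)
  t9 'y' -> {5}, take 5 (3->5 ok)
  t10 'x' -> {1,4}, take 1 (5->1 ok)
  t11 'y' -> {5}, take 5 (1->5 ok)
  t12 'w' -> {2}, take 2 (5->2 ok)
  t13 'z' -> {0,3}, take 0 (2->0 ok)
  t14 'w' -> {2}, take 2 (0->2 ok)
  t15 'z' -> {0,3}, take 3 (2->3 ok)
  t16 'x' -> {1,4}, take 4 (3->4 ok)
  t17 'y' -> {5}, take 5 (4->5 ok)
  t18 'z' -> {0,3}, take 0 (5->0 ok)
  t19 'y' -> {5}, take 5 (0->5 ok)
  t20 'w' -> {2}, take 2 (5->2 ok)
  t21 'z' -> {0,3}, take 3 (2->3 ok)
  t22 'w' -> {2}, take 2 (3->2 ok)
  t23 'z' -> {0,3}, take 0 (2->0 ok)
  t24 'y' -> {5}, take 5 (0->5 ok)
  t25 'z' -> {0,3}, take 0 (5->0 ok)
  t26 'z' -> {0,3}, take 3 (0->3 ok)
  t27 'x' -> {1,4}, take 4 (3->4 ok)

0,1,1,4,5,1,1,4,3,5,1,5,2,0,2,3,4,5,0,5,2,3,2,0,5,0,3,4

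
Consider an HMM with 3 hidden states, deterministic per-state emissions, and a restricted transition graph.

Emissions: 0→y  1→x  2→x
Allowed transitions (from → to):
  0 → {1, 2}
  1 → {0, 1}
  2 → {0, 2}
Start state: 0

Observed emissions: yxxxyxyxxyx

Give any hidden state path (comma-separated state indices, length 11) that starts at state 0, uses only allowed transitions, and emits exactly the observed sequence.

0,2,2,2,0,2,0,1,1,0,2

  0: obs=y cand={0} pick 0 [start]
  1: obs=x cand={1,2} pick 2 [0->2 ok]
  2: obs=x cand={1,2} pick 2 [2->2 ok]
  3: obs=x cand={1,2} pick 2 [2->2 ok]
  4: obs=y cand={0} pick 0 [2->0 ok]
  5: obs=x cand={1,2} pick 2 [0->2 ok]
  6: obs=y cand={0} pick 0 [2->0 ok]
  7: obs=x cand={1,2} pick 1 [0->1 ok]
  8: obs=x cand={1,2} pick 1 [1->1 ok]
  9: obs=y cand={0} pick 0 [1->0 ok]
  10: obs=x cand={1,2} pick 2 [0->2 ok]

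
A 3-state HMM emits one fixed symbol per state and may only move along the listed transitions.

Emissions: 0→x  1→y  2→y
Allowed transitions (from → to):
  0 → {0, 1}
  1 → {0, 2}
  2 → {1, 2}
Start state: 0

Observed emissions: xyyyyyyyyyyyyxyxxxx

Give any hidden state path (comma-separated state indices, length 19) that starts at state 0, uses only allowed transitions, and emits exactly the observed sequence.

  [0] x  {0}  => 0  start
  [1] y  {1,2}  => 1  0->1 ok
  [2] y  {1,2}  => 2  1->2 ok
  [3] y  {1,2}  => 1  2->1 ok
  [4] y  {1,2}  => 2  1->2 ok
  [5] y  {1,2}  => 2  2->2 ok
  [6] y  {1,2}  => 2  2->2 ok
  [7] y  {1,2}  => 2  2->2 ok
  [8] y  {1,2}  => 1  2->1 ok
  [9] y  {1,2}  => 2  1->2 ok
  [10] y  {1,2}  => 1  2->1 ok
  [11] y  {1,2}  => 2  1->2 ok
  [12] y  {1,2}  => 1  2->1 ok
  [13] x  {0}  => 0  1->0 ok
  [14] y  {1,2}  => 1  0->1 ok
  [15] x  {0}  => 0  1->0 ok
  [16] x  {0}  => 0  0->0 ok
  [17] x  {0}  => 0  0->0 ok
  [18] x  {0}  => 0  0->0 ok

0,1,2,1,2,2,2,2,1,2,1,2,1,0,1,0,0,0,0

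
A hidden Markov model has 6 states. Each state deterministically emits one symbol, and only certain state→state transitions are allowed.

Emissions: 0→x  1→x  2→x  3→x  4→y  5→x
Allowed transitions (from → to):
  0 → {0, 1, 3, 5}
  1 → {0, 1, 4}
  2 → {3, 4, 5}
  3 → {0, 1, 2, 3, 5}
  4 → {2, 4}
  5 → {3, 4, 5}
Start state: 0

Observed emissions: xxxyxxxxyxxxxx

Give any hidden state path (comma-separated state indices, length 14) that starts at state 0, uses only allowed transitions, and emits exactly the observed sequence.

0,5,5,4,2,3,2,5,4,2,5,3,0,3

  0: obs=x cand={0,1,2,3,5} pick 0 [start]
  1: obs=x cand={0,1,2,3,5} pick 5 [0->5 ok]
  2: obs=x cand={0,1,2,3,5} pick 5 [5->5 ok]
  3: obs=y cand={4} pick 4 [5->4 ok]
  4: obs=x cand={0,1,2,3,5} pick 2 [4->2 ok]
  5: obs=x cand={0,1,2,3,5} pick 3 [2->3 ok]
  6: obs=x cand={0,1,2,3,5} pick 2 [3->2 ok]
  7: obs=x cand={0,1,2,3,5} pick 5 [2->5 ok]
  8: obs=y cand={4} pick 4 [5->4 ok]
  9: obs=x cand={0,1,2,3,5} pick 2 [4->2 ok]
  10: obs=x cand={0,1,2,3,5} pick 5 [2->5 ok]
  11: obs=x cand={0,1,2,3,5} pick 3 [5->3 ok]
  12: obs=x cand={0,1,2,3,5} pick 0 [3->0 ok]
  13: obs=x cand={0,1,2,3,5} pick 3 [0->3 ok]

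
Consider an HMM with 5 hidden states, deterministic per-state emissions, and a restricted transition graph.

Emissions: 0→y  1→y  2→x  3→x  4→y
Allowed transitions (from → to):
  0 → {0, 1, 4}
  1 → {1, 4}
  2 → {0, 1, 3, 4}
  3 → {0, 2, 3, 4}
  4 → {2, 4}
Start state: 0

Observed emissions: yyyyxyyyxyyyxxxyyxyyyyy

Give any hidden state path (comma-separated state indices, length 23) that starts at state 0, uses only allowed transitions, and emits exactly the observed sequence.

  t0 'y' -> {0,1,4}, take 0 (start)
  t1 'y' -> {0,1,4}, take 0 (0->0 ok)
  t2 'y' -> {0,1,4}, take 4 (0->4 ok)
  t3 'y' -> {0,1,4}, take 4 (4->4 ok)
  t4 'x' -> {2,3}, take 2 (4->2 ok)
  t5 'y' -> {0,1,4}, take 0 (2->0 ok)
  t6 'y' -> {0,1,4}, take 4 (0->4 ok)
  t7 'y' -> {0,1,4}, take 4 (4->4 ok)
  t8 'x' -> {2,3}, take 2 (4->2 ok)
  t9 'y' -> {0,1,4}, take 1 (2->1 ok)
  t10 'y' -> {0,1,4}, take 1 (1->1 ok)
  t11 'y' -> {0,1,4}, take 4 (1->4 ok)
  t12 'x' -> {2,3}, take 2 (4->2 ok)
  t13 'x' -> {2,3}, take 3 (2->3 ok)
  t14 'x' -> {2,3}, take 3 (3->3 ok)
  t15 'y' -> {0,1,4}, take 0 (3->0 ok)
  t16 'y' -> {0,1,4}, take 4 (0->4 ok)
  t17 'x' -> {2,3}, take 2 (4->2 ok)
  t18 'y' -> {0,1,4}, take 1 (2->1 ok)
  t19 'y' -> {0,1,4}, take 4 (1->4 ok)
  t20 'y' -> {0,1,4}, take 4 (4->4 ok)
  t21 'y' -> {0,1,4}, take 4 (4->4 ok)
  t22 'y' -> {0,1,4}, take 4 (4->4 ok)

0,0,4,4,2,0,4,4,2,1,1,4,2,3,3,0,4,2,1,4,4,4,4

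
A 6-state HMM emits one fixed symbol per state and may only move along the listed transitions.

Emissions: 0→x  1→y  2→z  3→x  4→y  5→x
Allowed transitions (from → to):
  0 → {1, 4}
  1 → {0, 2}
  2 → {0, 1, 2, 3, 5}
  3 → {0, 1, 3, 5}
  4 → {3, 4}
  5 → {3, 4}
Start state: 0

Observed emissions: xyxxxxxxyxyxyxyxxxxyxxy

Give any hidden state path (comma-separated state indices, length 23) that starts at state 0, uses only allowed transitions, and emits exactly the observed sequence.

  0: obs=x cand={0,3,5} pick 0 [start]
  1: obs=y cand={1,4} pick 4 [0->4 ok]
  2: obs=x cand={0,3,5} pick 3 [4->3 ok]
  3: obs=x cand={0,3,5} pick 5 [3->5 ok]
  4: obs=x cand={0,3,5} pick 3 [5->3 ok]
  5: obs=x cand={0,3,5} pick 5 [3->5 ok]
  6: obs=x cand={0,3,5} pick 3 [5->3 ok]
  7: obs=x cand={0,3,5} pick 0 [3->0 ok]
  8: obs=y cand={1,4} pick 1 [0->1 ok]
  9: obs=x cand={0,3,5} pick 0 [1->0 ok]
  10: obs=y cand={1,4} pick 1 [0->1 ok]
  11: obs=x cand={0,3,5} pick 0 [1->0 ok]
  12: obs=y cand={1,4} pick 1 [0->1 ok]
  13: obs=x cand={0,3,5} pick 0 [1->0 ok]
  14: obs=y cand={1,4} pick 4 [0->4 ok]
  15: obs=x cand={0,3,5} pick 3 [4->3 ok]
  16: obs=x cand={0,3,5} pick 3 [3->3 ok]
  17: obs=x cand={0,3,5} pick 3 [3->3 ok]
  18: obs=x cand={0,3,5} pick 0 [3->0 ok]
  19: obs=y cand={1,4} pick 4 [0->4 ok]
  20: obs=x cand={0,3,5} pick 3 [4->3 ok]
  21: obs=x cand={0,3,5} pick 0 [3->0 ok]
  22: obs=y cand={1,4} pick 4 [0->4 ok]

0,4,3,5,3,5,3,0,1,0,1,0,1,0,4,3,3,3,0,4,3,0,4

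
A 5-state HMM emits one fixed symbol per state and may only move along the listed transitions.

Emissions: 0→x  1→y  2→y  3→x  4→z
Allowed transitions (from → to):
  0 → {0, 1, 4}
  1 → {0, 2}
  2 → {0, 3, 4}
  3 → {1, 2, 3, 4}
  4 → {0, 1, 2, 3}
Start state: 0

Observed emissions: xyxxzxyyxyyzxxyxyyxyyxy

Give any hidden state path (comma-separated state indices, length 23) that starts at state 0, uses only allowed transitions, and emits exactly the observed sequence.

0,1,0,0,4,0,1,2,0,1,2,4,0,0,1,0,1,2,3,1,2,3,1

  t0 'x' -> {0,3}, take 0 (start)
  t1 'y' -> {1,2}, take 1 (0->1 ok)
  t2 'x' -> {0,3}, take 0 (1->0 ok)
  t3 'x' -> {0,3}, take 0 (0->0 ok)
  t4 'z' -> {4}, take 4 (0->4 ok)
  t5 'x' -> {0,3}, take 0 (4->0 ok)
  t6 'y' -> {1,2}, take 1 (0->1 ok)
  t7 'y' -> {1,2}, take 2 (1->2 ok)
  t8 'x' -> {0,3}, take 0 (2->0 ok)
  t9 'y' -> {1,2}, take 1 (0->1 ok)
  t10 'y' -> {1,2}, take 2 (1->2 ok)
  t11 'z' -> {4}, take 4 (2->4 ok)
  t12 'x' -> {0,3}, take 0 (4->0 ok)
  t13 'x' -> {0,3}, take 0 (0->0 ok)
  t14 'y' -> {1,2}, take 1 (0->1 ok)
  t15 'x' -> {0,3}, take 0 (1->0 ok)
  t16 'y' -> {1,2}, take 1 (0->1 ok)
  t17 'y' -> {1,2}, take 2 (1->2 ok)
  t18 'x' -> {0,3}, take 3 (2->3 ok)
  t19 'y' -> {1,2}, take 1 (3->1 ok)
  t20 'y' -> {1,2}, take 2 (1->2 ok)
  t21 'x' -> {0,3}, take 3 (2->3 ok)
  t22 'y' -> {1,2}, take 1 (3->1 ok)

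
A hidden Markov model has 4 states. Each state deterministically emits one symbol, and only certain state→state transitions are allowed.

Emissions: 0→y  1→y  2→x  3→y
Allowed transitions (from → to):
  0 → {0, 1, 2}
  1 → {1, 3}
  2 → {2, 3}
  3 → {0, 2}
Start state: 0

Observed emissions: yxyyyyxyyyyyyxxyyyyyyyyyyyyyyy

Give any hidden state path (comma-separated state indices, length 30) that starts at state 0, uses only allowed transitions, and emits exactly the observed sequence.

  0: obs=y cand={0,1,3} pick 0 [start]
  1: obs=x cand={2} pick 2 [0->2 ok]
  2: obs=y cand={0,1,3} pick 3 [2->3 ok]
  3: obs=y cand={0,1,3} pick 0 [3->0 ok]
  4: obs=y cand={0,1,3} pick 0 [0->0 ok]
  5: obs=y cand={0,1,3} pick 0 [0->0 ok]
  6: obs=x cand={2} pick 2 [0->2 ok]
  7: obs=y cand={0,1,3} pick 3 [2->3 ok]
  8: obs=y cand={0,1,3} pick 0 [3->0 ok]
  9: obs=y cand={0,1,3} pick 0 [0->0 ok]
  10: obs=y cand={0,1,3} pick 1 [0->1 ok]
  11: obs=y cand={0,1,3} pick 1 [1->1 ok]
  12: obs=y cand={0,1,3} pick 3 [1->3 ok]
  13: obs=x cand={2} pick 2 [3->2 ok]
  14: obs=x cand={2} pick 2 [2->2 ok]
  15: obs=y cand={0,1,3} pick 3 [2->3 ok]
  16: obs=y cand={0,1,3} pick 0 [3->0 ok]
  17: obs=y cand={0,1,3} pick 0 [0->0 ok]
  18: obs=y cand={0,1,3} pick 1 [0->1 ok]
  19: obs=y cand={0,1,3} pick 1 [1->1 ok]
  20: obs=y cand={0,1,3} pick 1 [1->1 ok]
  21: obs=y cand={0,1,3} pick 1 [1->1 ok]
  22: obs=y cand={0,1,3} pick 1 [1->1 ok]
  23: obs=y cand={0,1,3} pick 1 [1->1 ok]
  24: obs=y cand={0,1,3} pick 1 [1->1 ok]
  25: obs=y cand={0,1,3} pick 1 [1->1 ok]
  26: obs=y cand={0,1,3} pick 1 [1->1 ok]
  27: obs=y cand={0,1,3} pick 1 [1->1 ok]
  28: obs=y cand={0,1,3} pick 1 [1->1 ok]
  29: obs=y cand={0,1,3} pick 1 [1->1 ok]

0,2,3,0,0,0,2,3,0,0,1,1,3,2,2,3,0,0,1,1,1,1,1,1,1,1,1,1,1,1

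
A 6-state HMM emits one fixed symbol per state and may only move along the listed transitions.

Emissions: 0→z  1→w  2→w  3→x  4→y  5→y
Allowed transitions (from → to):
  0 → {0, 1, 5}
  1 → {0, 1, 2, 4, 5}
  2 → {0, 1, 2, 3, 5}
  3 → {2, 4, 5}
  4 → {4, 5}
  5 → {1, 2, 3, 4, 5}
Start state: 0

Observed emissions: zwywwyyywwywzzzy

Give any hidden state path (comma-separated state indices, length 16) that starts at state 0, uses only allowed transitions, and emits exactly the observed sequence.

  0: obs=z cand={0} pick 0 [start]
  1: obs=w cand={1,2} pick 1 [0->1 ok]
  2: obs=y cand={4,5} pick 5 [1->5 ok]
  3: obs=w cand={1,2} pick 2 [5->2 ok]
  4: obs=w cand={1,2} pick 1 [2->1 ok]
  5: obs=y cand={4,5} pick 5 [1->5 ok]
  6: obs=y cand={4,5} pick 5 [5->5 ok]
  7: obs=y cand={4,5} pick 5 [5->5 ok]
  8: obs=w cand={1,2} pick 1 [5->1 ok]
  9: obs=w cand={1,2} pick 1 [1->1 ok]
  10: obs=y cand={4,5} pick 5 [1->5 ok]
  11: obs=w cand={1,2} pick 2 [5->2 ok]
  12: obs=z cand={0} pick 0 [2->0 ok]
  13: obs=z cand={0} pick 0 [0->0 ok]
  14: obs=z cand={0} pick 0 [0->0 ok]
  15: obs=y cand={4,5} pick 5 [0->5 ok]

0,1,5,2,1,5,5,5,1,1,5,2,0,0,0,5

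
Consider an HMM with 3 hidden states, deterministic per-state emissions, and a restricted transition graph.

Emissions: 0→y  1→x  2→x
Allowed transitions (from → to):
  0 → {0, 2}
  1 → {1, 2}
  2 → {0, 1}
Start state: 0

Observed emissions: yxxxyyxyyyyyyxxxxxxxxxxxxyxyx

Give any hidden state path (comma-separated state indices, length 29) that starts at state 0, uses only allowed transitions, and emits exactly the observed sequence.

  t0 'y' -> {0}, take 0 (start)
  t1 'x' -> {1,2}, take 2 (0->2 ok)
  t2 'x' -> {1,2}, take 1 (2->1 ok)
  t3 'x' -> {1,2}, take 2 (1->2 ok)
  t4 'y' -> {0}, take 0 (2->0 ok)
  t5 'y' -> {0}, take 0 (0->0 ok)
  t6 'x' -> {1,2}, take 2 (0->2 ok)
  t7 'y' -> {0}, take 0 (2->0 ok)
  t8 'y' -> {0}, take 0 (0->0 ok)
  t9 'y' -> {0}, take 0 (0->0 ok)
  t10 'y' -> {0}, take 0 (0->0 ok)
  t11 'y' -> {0}, take 0 (0->0 ok)
  t12 'y' -> {0}, take 0 (0->0 ok)
  t13 'x' -> {1,2}, take 2 (0->2 ok)
  t14 'x' -> {1,2}, take 1 (2->1 ok)
  t15 'x' -> {1,2}, take 2 (1->2 ok)
  t16 'x' -> {1,2}, take 1 (2->1 ok)
  t17 'x' -> {1,2}, take 1 (1->1 ok)
  t18 'x' -> {1,2}, take 2 (1->2 ok)
  t19 'x' -> {1,2}, take 1 (2->1 ok)
  t20 'x' -> {1,2}, take 1 (1->1 ok)
  t21 'x' -> {1,2}, take 1 (1->1 ok)
  t22 'x' -> {1,2}, take 1 (1->1 ok)
  t23 'x' -> {1,2}, take 1 (1->1 ok)
  t24 'x' -> {1,2}, take 2 (1->2 ok)
  t25 'y' -> {0}, take 0 (2->0 ok)
  t26 'x' -> {1,2}, take 2 (0->2 ok)
  t27 'y' -> {0}, take 0 (2->0 ok)
  t28 'x' -> {1,2}, take 2 (0->2 ok)

0,2,1,2,0,0,2,0,0,0,0,0,0,2,1,2,1,1,2,1,1,1,1,1,2,0,2,0,2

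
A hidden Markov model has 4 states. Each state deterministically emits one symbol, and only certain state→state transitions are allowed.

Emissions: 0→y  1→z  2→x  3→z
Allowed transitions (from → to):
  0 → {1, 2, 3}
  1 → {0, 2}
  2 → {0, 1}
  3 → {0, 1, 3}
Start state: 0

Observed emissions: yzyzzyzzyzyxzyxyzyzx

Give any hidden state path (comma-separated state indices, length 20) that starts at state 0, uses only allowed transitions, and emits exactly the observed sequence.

  t0 'y' -> {0}, take 0 (start)
  t1 'z' -> {1,3}, take 1 (0->1 ok)
  t2 'y' -> {0}, take 0 (1->0 ok)
  t3 'z' -> {1,3}, take 3 (0->3 ok)
  t4 'z' -> {1,3}, take 1 (3->1 ok)
  t5 'y' -> {0}, take 0 (1->0 ok)
  t6 'z' -> {1,3}, take 3 (0->3 ok)
  t7 'z' -> {1,3}, take 3 (3->3 ok)
  t8 'y' -> {0}, take 0 (3->0 ok)
  t9 'z' -> {1,3}, take 1 (0->1 ok)
  t10 'y' -> {0}, take 0 (1->0 ok)
  t11 'x' -> {2}, take 2 (0->2 ok)
  t12 'z' -> {1,3}, take 1 (2->1 ok)
  t13 'y' -> {0}, take 0 (1->0 ok)
  t14 'x' -> {2}, take 2 (0->2 ok)
  t15 'y' -> {0}, take 0 (2->0 ok)
  t16 'z' -> {1,3}, take 1 (0->1 ok)
  t17 'y' -> {0}, take 0 (1->0 ok)
  t18 'z' -> {1,3}, take 1 (0->1 ok)
  t19 'x' -> {2}, take 2 (1->2 ok)

0,1,0,3,1,0,3,3,0,1,0,2,1,0,2,0,1,0,1,2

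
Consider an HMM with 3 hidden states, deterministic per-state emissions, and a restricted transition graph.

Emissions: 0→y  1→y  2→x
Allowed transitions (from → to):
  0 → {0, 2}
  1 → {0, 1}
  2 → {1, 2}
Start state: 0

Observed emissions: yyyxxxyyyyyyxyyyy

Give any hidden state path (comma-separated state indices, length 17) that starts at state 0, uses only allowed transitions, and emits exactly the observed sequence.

  t0 'y' -> {0,1}, take 0 (start)
  t1 'y' -> {0,1}, take 0 (0->0 ok)
  t2 'y' -> {0,1}, take 0 (0->0 ok)
  t3 'x' -> {2}, take 2 (0->2 ok)
  t4 'x' -> {2}, take 2 (2->2 ok)
  t5 'x' -> {2}, take 2 (2->2 ok)
  t6 'y' -> {0,1}, take 1 (2->1 ok)
  t7 'y' -> {0,1}, take 1 (1->1 ok)
  t8 'y' -> {0,1}, take 0 (1->0 ok)
  t9 'y' -> {0,1}, take 0 (0->0 ok)
  t10 'y' -> {0,1}, take 0 (0->0 ok)
  t11 'y' -> {0,1}, take 0 (0->0 ok)
  t12 'x' -> {2}, take 2 (0->2 ok)
  t13 'y' -> {0,1}, take 1 (2->1 ok)
  t14 'y' -> {0,1}, take 1 (1->1 ok)
  t15 'y' -> {0,1}, take 1 (1->1 ok)
  t16 'y' -> {0,1}, take 1 (1->1 ok)

0,0,0,2,2,2,1,1,0,0,0,0,2,1,1,1,1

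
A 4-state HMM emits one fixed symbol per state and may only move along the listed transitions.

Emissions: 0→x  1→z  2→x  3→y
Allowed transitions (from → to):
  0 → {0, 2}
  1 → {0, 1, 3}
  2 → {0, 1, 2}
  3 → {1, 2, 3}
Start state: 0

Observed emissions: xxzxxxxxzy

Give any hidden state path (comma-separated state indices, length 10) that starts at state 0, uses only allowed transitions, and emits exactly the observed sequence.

0,2,1,0,2,0,0,2,1,3

  [0] x  {0,2}  => 0  start
  [1] x  {0,2}  => 2  0->2 ok
  [2] z  {1}  => 1  2->1 ok
  [3] x  {0,2}  => 0  1->0 ok
  [4] x  {0,2}  => 2  0->2 ok
  [5] x  {0,2}  => 0  2->0 ok
  [6] x  {0,2}  => 0  0->0 ok
  [7] x  {0,2}  => 2  0->2 ok
  [8] z  {1}  => 1  2->1 ok
  [9] y  {3}  => 3  1->3 ok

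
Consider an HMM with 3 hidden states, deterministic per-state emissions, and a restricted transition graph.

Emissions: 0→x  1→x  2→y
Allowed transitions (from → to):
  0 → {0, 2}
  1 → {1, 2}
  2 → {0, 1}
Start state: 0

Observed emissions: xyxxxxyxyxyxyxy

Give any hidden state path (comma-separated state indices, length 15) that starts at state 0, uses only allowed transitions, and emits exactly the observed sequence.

0,2,1,1,1,1,2,0,2,1,2,1,2,0,2

  t0 'x' -> {0,1}, take 0 (start)
  t1 'y' -> {2}, take 2 (0->2 ok)
  t2 'x' -> {0,1}, take 1 (2->1 ok)
  t3 'x' -> {0,1}, take 1 (1->1 ok)
  t4 'x' -> {0,1}, take 1 (1->1 ok)
  t5 'x' -> {0,1}, take 1 (1->1 ok)
  t6 'y' -> {2}, take 2 (1->2 ok)
  t7 'x' -> {0,1}, take 0 (2->0 ok)
  t8 'y' -> {2}, take 2 (0->2 ok)
  t9 'x' -> {0,1}, take 1 (2->1 ok)
  t10 'y' -> {2}, take 2 (1->2 ok)
  t11 'x' -> {0,1}, take 1 (2->1 ok)
  t12 'y' -> {2}, take 2 (1->2 ok)
  t13 'x' -> {0,1}, take 0 (2->0 ok)
  t14 'y' -> {2}, take 2 (0->2 ok)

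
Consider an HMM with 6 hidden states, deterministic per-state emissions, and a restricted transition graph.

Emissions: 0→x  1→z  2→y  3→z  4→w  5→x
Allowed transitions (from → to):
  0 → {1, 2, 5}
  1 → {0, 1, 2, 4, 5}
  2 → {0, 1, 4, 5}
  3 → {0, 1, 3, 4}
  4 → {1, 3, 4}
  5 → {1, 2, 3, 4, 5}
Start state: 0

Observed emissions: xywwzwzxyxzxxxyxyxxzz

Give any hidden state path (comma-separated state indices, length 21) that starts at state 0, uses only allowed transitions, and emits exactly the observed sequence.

0,2,4,4,3,4,1,0,2,0,1,5,5,5,2,0,2,0,5,1,1

  pos 0: x in {0,5}, choose 0; start
  pos 1: y in {2}, choose 2; 0->2 ok
  pos 2: w in {4}, choose 4; 2->4 ok
  pos 3: w in {4}, choose 4; 4->4 ok
  pos 4: z in {1,3}, choose 3; 4->3 ok
  pos 5: w in {4}, choose 4; 3->4 ok
  pos 6: z in {1,3}, choose 1; 4->1 ok
  pos 7: x in {0,5}, choose 0; 1->0 ok
  pos 8: y in {2}, choose 2; 0->2 ok
  pos 9: x in {0,5}, choose 0; 2->0 ok
  pos 10: z in {1,3}, choose 1; 0->1 ok
  pos 11: x in {0,5}, choose 5; 1->5 ok
  pos 12: x in {0,5}, choose 5; 5->5 ok
  pos 13: x in {0,5}, choose 5; 5->5 ok
  pos 14: y in {2}, choose 2; 5->2 ok
  pos 15: x in {0,5}, choose 0; 2->0 ok
  pos 16: y in {2}, choose 2; 0->2 ok
  pos 17: x in {0,5}, choose 0; 2->0 ok
  pos 18: x in {0,5}, choose 5; 0->5 ok
  pos 19: z in {1,3}, choose 1; 5->1 ok
  pos 20: z in {1,3}, choose 1; 1->1 ok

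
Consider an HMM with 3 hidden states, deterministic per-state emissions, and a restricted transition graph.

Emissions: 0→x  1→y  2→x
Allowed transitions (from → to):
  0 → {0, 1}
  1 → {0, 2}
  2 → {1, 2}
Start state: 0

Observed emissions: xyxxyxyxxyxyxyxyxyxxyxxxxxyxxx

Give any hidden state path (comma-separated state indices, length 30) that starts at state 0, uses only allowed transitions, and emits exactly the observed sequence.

0,1,2,2,1,0,1,0,0,1,0,1,2,1,2,1,2,1,2,2,1,2,2,2,2,2,1,2,2,2

  [0] x  {0,2}  => 0  start
  [1] y  {1}  => 1  0->1 ok
  [2] x  {0,2}  => 2  1->2 ok
  [3] x  {0,2}  => 2  2->2 ok
  [4] y  {1}  => 1  2->1 ok
  [5] x  {0,2}  => 0  1->0 ok
  [6] y  {1}  => 1  0->1 ok
  [7] x  {0,2}  => 0  1->0 ok
  [8] x  {0,2}  => 0  0->0 ok
  [9] y  {1}  => 1  0->1 ok
  [10] x  {0,2}  => 0  1->0 ok
  [11] y  {1}  => 1  0->1 ok
  [12] x  {0,2}  => 2  1->2 ok
  [13] y  {1}  => 1  2->1 ok
  [14] x  {0,2}  => 2  1->2 ok
  [15] y  {1}  => 1  2->1 ok
  [16] x  {0,2}  => 2  1->2 ok
  [17] y  {1}  => 1  2->1 ok
  [18] x  {0,2}  => 2  1->2 ok
  [19] x  {0,2}  => 2  2->2 ok
  [20] y  {1}  => 1  2->1 ok
  [21] x  {0,2}  => 2  1->2 ok
  [22] x  {0,2}  => 2  2->2 ok
  [23] x  {0,2}  => 2  2->2 ok
  [24] x  {0,2}  => 2  2->2 ok
  [25] x  {0,2}  => 2  2->2 ok
  [26] y  {1}  => 1  2->1 ok
  [27] x  {0,2}  => 2  1->2 ok
  [28] x  {0,2}  => 2  2->2 ok
  [29] x  {0,2}  => 2  2->2 ok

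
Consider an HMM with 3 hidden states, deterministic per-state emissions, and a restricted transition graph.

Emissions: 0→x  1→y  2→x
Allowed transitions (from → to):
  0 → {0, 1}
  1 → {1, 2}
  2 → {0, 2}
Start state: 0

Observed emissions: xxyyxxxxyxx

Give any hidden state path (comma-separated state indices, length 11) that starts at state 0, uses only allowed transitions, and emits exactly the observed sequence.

  t0 'x' -> {0,2}, take 0 (start)
  t1 'x' -> {0,2}, take 0 (0->0 ok)
  t2 'y' -> {1}, take 1 (0->1 ok)
  t3 'y' -> {1}, take 1 (1->1 ok)
  t4 'x' -> {0,2}, take 2 (1->2 ok)
  t5 'x' -> {0,2}, take 2 (2->2 ok)
  t6 'x' -> {0,2}, take 2 (2->2 ok)
  t7 'x' -> {0,2}, take 0 (2->0 ok)
  t8 'y' -> {1}, take 1 (0->1 ok)
  t9 'x' -> {0,2}, take 2 (1->2 ok)
  t10 'x' -> {0,2}, take 2 (2->2 ok)

0,0,1,1,2,2,2,0,1,2,2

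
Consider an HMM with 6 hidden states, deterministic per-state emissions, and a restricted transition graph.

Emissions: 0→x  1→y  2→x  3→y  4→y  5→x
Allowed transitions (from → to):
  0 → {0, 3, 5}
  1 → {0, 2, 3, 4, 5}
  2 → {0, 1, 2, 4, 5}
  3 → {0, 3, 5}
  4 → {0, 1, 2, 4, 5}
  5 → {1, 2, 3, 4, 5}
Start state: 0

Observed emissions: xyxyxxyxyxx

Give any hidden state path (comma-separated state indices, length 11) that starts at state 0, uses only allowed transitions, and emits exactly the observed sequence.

0,3,5,1,5,5,3,5,3,0,0

  0: obs=x cand={0,2,5} pick 0 [start]
  1: obs=y cand={1,3,4} pick 3 [0->3 ok]
  2: obs=x cand={0,2,5} pick 5 [3->5 ok]
  3: obs=y cand={1,3,4} pick 1 [5->1 ok]
  4: obs=x cand={0,2,5} pick 5 [1->5 ok]
  5: obs=x cand={0,2,5} pick 5 [5->5 ok]
  6: obs=y cand={1,3,4} pick 3 [5->3 ok]
  7: obs=x cand={0,2,5} pick 5 [3->5 ok]
  8: obs=y cand={1,3,4} pick 3 [5->3 ok]
  9: obs=x cand={0,2,5} pick 0 [3->0 ok]
  10: obs=x cand={0,2,5} pick 0 [0->0 ok]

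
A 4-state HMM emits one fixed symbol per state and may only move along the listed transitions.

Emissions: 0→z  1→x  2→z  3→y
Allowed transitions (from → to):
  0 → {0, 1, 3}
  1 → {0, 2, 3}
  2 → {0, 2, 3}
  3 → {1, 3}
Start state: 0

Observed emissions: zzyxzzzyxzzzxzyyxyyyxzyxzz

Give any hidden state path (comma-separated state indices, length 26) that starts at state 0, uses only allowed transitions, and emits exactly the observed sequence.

  0: obs=z cand={0,2} pick 0 [start]
  1: obs=z cand={0,2} pick 0 [0->0 ok]
  2: obs=y cand={3} pick 3 [0->3 ok]
  3: obs=x cand={1} pick 1 [3->1 ok]
  4: obs=z cand={0,2} pick 2 [1->2 ok]
  5: obs=z cand={0,2} pick 2 [2->2 ok]
  6: obs=z cand={0,2} pick 2 [2->2 ok]
  7: obs=y cand={3} pick 3 [2->3 ok]
  8: obs=x cand={1} pick 1 [3->1 ok]
  9: obs=z cand={0,2} pick 0 [1->0 ok]
  10: obs=z cand={0,2} pick 0 [0->0 ok]
  11: obs=z cand={0,2} pick 0 [0->0 ok]
  12: obs=x cand={1} pick 1 [0->1 ok]
  13: obs=z cand={0,2} pick 0 [1->0 ok]
  14: obs=y cand={3} pick 3 [0->3 ok]
  15: obs=y cand={3} pick 3 [3->3 ok]
  16: obs=x cand={1} pick 1 [3->1 ok]
  17: obs=y cand={3} pick 3 [1->3 ok]
  18: obs=y cand={3} pick 3 [3->3 ok]
  19: obs=y cand={3} pick 3 [3->3 ok]
  20: obs=x cand={1} pick 1 [3->1 ok]
  21: obs=z cand={0,2} pick 2 [1->2 ok]
  22: obs=y cand={3} pick 3 [2->3 ok]
  23: obs=x cand={1} pick 1 [3->1 ok]
  24: obs=z cand={0,2} pick 2 [1->2 ok]
  25: obs=z cand={0,2} pick 2 [2->2 ok]

0,0,3,1,2,2,2,3,1,0,0,0,1,0,3,3,1,3,3,3,1,2,3,1,2,2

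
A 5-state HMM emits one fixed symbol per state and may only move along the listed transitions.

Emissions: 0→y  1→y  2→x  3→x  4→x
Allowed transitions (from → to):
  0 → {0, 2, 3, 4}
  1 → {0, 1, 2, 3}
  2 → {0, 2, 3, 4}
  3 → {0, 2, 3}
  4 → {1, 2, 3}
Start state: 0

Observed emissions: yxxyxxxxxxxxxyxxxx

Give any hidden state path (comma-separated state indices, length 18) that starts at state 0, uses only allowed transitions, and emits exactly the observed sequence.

  [0] y  {0,1}  => 0  start
  [1] x  {2,3,4}  => 4  0->4 ok
  [2] x  {2,3,4}  => 3  4->3 ok
  [3] y  {0,1}  => 0  3->0 ok
  [4] x  {2,3,4}  => 4  0->4 ok
  [5] x  {2,3,4}  => 3  4->3 ok
  [6] x  {2,3,4}  => 3  3->3 ok
  [7] x  {2,3,4}  => 2  3->2 ok
  [8] x  {2,3,4}  => 3  2->3 ok
  [9] x  {2,3,4}  => 2  3->2 ok
  [10] x  {2,3,4}  => 2  2->2 ok
  [11] x  {2,3,4}  => 4  2->4 ok
  [12] x  {2,3,4}  => 2  4->2 ok
  [13] y  {0,1}  => 0  2->0 ok
  [14] x  {2,3,4}  => 2  0->2 ok
  [15] x  {2,3,4}  => 2  2->2 ok
  [16] x  {2,3,4}  => 2  2->2 ok
  [17] x  {2,3,4}  => 3  2->3 ok

0,4,3,0,4,3,3,2,3,2,2,4,2,0,2,2,2,3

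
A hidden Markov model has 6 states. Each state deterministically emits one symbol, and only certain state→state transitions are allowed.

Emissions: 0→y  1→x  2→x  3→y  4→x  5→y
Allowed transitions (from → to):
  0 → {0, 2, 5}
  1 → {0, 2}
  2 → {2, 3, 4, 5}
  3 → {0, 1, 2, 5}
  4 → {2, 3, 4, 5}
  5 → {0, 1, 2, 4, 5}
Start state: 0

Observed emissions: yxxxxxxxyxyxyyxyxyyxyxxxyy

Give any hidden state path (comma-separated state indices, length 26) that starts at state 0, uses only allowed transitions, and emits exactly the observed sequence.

0,2,4,4,2,2,4,2,5,2,3,1,0,0,2,3,1,0,0,2,5,4,2,2,3,0

  0: obs=y cand={0,3,5} pick 0 [start]
  1: obs=x cand={1,2,4} pick 2 [0->2 ok]
  2: obs=x cand={1,2,4} pick 4 [2->4 ok]
  3: obs=x cand={1,2,4} pick 4 [4->4 ok]
  4: obs=x cand={1,2,4} pick 2 [4->2 ok]
  5: obs=x cand={1,2,4} pick 2 [2->2 ok]
  6: obs=x cand={1,2,4} pick 4 [2->4 ok]
  7: obs=x cand={1,2,4} pick 2 [4->2 ok]
  8: obs=y cand={0,3,5} pick 5 [2->5 ok]
  9: obs=x cand={1,2,4} pick 2 [5->2 ok]
  10: obs=y cand={0,3,5} pick 3 [2->3 ok]
  11: obs=x cand={1,2,4} pick 1 [3->1 ok]
  12: obs=y cand={0,3,5} pick 0 [1->0 ok]
  13: obs=y cand={0,3,5} pick 0 [0->0 ok]
  14: obs=x cand={1,2,4} pick 2 [0->2 ok]
  15: obs=y cand={0,3,5} pick 3 [2->3 ok]
  16: obs=x cand={1,2,4} pick 1 [3->1 ok]
  17: obs=y cand={0,3,5} pick 0 [1->0 ok]
  18: obs=y cand={0,3,5} pick 0 [0->0 ok]
  19: obs=x cand={1,2,4} pick 2 [0->2 ok]
  20: obs=y cand={0,3,5} pick 5 [2->5 ok]
  21: obs=x cand={1,2,4} pick 4 [5->4 ok]
  22: obs=x cand={1,2,4} pick 2 [4->2 ok]
  23: obs=x cand={1,2,4} pick 2 [2->2 ok]
  24: obs=y cand={0,3,5} pick 3 [2->3 ok]
  25: obs=y cand={0,3,5} pick 0 [3->0 ok]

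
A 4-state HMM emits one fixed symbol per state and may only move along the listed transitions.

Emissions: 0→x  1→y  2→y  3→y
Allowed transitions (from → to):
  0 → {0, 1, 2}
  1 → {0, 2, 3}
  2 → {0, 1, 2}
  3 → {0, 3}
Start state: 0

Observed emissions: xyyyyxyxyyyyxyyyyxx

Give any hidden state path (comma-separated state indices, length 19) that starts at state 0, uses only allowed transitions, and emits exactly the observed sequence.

  pos 0: x in {0}, choose 0; start
  pos 1: y in {1,2,3}, choose 2; 0->2 ok
  pos 2: y in {1,2,3}, choose 1; 2->1 ok
  pos 3: y in {1,2,3}, choose 2; 1->2 ok
  pos 4: y in {1,2,3}, choose 1; 2->1 ok
  pos 5: x in {0}, choose 0; 1->0 ok
  pos 6: y in {1,2,3}, choose 2; 0->2 ok
  pos 7: x in {0}, choose 0; 2->0 ok
  pos 8: y in {1,2,3}, choose 2; 0->2 ok
  pos 9: y in {1,2,3}, choose 2; 2->2 ok
  pos 10: y in {1,2,3}, choose 1; 2->1 ok
  pos 11: y in {1,2,3}, choose 3; 1->3 ok
  pos 12: x in {0}, choose 0; 3->0 ok
  pos 13: y in {1,2,3}, choose 2; 0->2 ok
  pos 14: y in {1,2,3}, choose 1; 2->1 ok
  pos 15: y in {1,2,3}, choose 3; 1->3 ok
  pos 16: y in {1,2,3}, choose 3; 3->3 ok
  pos 17: x in {0}, choose 0; 3->0 ok
  pos 18: x in {0}, choose 0; 0->0 ok

0,2,1,2,1,0,2,0,2,2,1,3,0,2,1,3,3,0,0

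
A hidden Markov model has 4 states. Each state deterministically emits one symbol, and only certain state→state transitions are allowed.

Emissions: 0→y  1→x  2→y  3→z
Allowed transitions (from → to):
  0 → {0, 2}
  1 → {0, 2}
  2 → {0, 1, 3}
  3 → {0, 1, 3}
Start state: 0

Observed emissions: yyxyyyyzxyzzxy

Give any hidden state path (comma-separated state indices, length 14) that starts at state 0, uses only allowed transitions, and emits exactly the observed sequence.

  0: obs=y cand={0,2} pick 0 [start]
  1: obs=y cand={0,2} pick 2 [0->2 ok]
  2: obs=x cand={1} pick 1 [2->1 ok]
  3: obs=y cand={0,2} pick 2 [1->2 ok]
  4: obs=y cand={0,2} pick 0 [2->0 ok]
  5: obs=y cand={0,2} pick 0 [0->0 ok]
  6: obs=y cand={0,2} pick 2 [0->2 ok]
  7: obs=z cand={3} pick 3 [2->3 ok]
  8: obs=x cand={1} pick 1 [3->1 ok]
  9: obs=y cand={0,2} pick 2 [1->2 ok]
  10: obs=z cand={3} pick 3 [2->3 ok]
  11: obs=z cand={3} pick 3 [3->3 ok]
  12: obs=x cand={1} pick 1 [3->1 ok]
  13: obs=y cand={0,2} pick 0 [1->0 ok]

0,2,1,2,0,0,2,3,1,2,3,3,1,0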